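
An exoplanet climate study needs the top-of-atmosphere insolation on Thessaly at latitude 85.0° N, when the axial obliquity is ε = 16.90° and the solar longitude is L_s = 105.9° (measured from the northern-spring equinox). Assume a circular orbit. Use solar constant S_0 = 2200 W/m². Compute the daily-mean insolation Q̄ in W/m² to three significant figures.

Q̄ ≈ 613 W/m²

Solar declination: sin δ = sin ε · sin L_s = sin 16.90° × sin 105.9° = 0.27958, so δ = +16.235°.
cos h₀ = −tan(+85.0°) tan(+16.235°) = -3.3283 ≤ −1 ⇒ polar day, h₀ = π.
Bracket: h₀ sin ϕ sin δ + cos ϕ cos δ sin h₀ = 3.1416×0.99619×0.27958 + 0.08716×0.96012×0.00000 = 0.874982 + 0.000000 = 0.874982.
Q̄ = (S_0/π) × [bracket] = (2200/π) × 0.874982 = 612.7 W/m².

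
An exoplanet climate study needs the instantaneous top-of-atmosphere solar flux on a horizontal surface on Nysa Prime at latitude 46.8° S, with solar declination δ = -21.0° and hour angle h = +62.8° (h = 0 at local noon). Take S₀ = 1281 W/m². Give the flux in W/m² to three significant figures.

cos θ_z = sin φ sin δ + cos φ cos δ cos h = 0.261239 + 0.292122 = 0.553361.
Flux = S₀ · cos θ_z = 1281 × 0.553361 = 708.9 W/m².

709 W/m²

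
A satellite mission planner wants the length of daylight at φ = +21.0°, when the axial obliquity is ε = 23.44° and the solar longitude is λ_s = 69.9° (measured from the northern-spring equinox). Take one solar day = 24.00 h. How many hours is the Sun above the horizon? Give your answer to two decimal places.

Solar declination: sin δ = sin ε · sin λ_s = sin 23.44° × sin 69.9° = 0.37356, so δ = +21.935°.
cos H₀ = −tan φ · tan δ = −tan(+21.0°) × tan(+21.935°) = -0.1546, so H₀ = 1.7260 rad = 98.89°.
Daylight = 2H₀/(2π) × 24.00 h = (1.7260/π) × 24.00 = 13.19 h.

13.19 h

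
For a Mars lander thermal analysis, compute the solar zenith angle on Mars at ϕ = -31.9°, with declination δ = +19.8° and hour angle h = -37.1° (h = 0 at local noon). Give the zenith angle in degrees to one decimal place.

cos θ_z = sin ϕ sin δ + cos ϕ cos δ cos h = -0.179002 + 0.637095 = 0.458093.
θ_z = arccos(0.458093) = 62.7°.

θ_z = 62.7°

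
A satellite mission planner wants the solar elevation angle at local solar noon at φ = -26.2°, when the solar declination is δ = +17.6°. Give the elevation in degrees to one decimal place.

At local noon the hour angle is zero, so the zenith angle equals |φ − δ| = |-26.2° − (+17.600°)| = 43.800°.
Elevation = 90° − 43.800° = 46.2°.

46.2°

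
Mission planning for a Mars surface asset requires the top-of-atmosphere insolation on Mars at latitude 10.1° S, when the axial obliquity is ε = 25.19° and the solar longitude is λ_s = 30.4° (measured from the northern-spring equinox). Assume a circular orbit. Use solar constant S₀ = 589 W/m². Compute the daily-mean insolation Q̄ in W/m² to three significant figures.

Q̄ ≈ 169 W/m²

Solar declination: sin δ = sin ε · sin λ_s = sin 25.19° × sin 30.4° = 0.21538, so δ = +12.438°.
cos H₀ = −tan(-10.1°) tan(+12.438°) = 0.0393, H₀ = 1.5315 rad.
Bracket: H₀ sin φ sin δ + cos φ cos δ sin H₀ = 1.5315×-0.17537×0.21538 + 0.98450×0.97653×0.99923 = -0.057847 + 0.960654 = 0.902807.
Q̄ = (S₀/π) × [bracket] = (589/π) × 0.902807 = 169.3 W/m².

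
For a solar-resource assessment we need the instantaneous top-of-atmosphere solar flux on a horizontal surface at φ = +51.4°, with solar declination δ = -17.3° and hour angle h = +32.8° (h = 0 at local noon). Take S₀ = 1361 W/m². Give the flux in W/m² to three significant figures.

cos θ_z = sin φ sin δ + cos φ cos δ cos h = -0.232405 + 0.500688 = 0.268283.
Flux = S₀ · cos θ_z = 1361 × 0.268283 = 365.1 W/m².

365 W/m²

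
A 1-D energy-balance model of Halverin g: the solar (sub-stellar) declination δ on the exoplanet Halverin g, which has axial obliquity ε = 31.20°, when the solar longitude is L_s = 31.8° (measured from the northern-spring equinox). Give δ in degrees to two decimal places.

δ = +15.84°

sin δ = sin ε · sin L_s = sin 31.20° × sin 31.8° = 0.272977.
δ = arcsin(0.272977) = +15.84°.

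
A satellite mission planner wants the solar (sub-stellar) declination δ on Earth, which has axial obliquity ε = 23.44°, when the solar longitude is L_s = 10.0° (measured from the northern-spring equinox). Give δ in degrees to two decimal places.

δ = +3.96°

sin δ = sin ε · sin L_s = sin 23.44° × sin 10.0° = 0.069075.
δ = arcsin(0.069075) = +3.96°.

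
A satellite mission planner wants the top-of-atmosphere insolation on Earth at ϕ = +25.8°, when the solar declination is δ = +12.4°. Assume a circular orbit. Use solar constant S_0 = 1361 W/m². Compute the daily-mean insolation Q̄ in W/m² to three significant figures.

Q̄ ≈ 447 W/m²

cos h₀ = −tan(+25.8°) tan(+12.400°) = -0.1063, h₀ = 1.6773 rad.
Bracket: h₀ sin ϕ sin δ + cos ϕ cos δ sin h₀ = 1.6773×0.43523×0.21474 + 0.90032×0.97667×0.99434 = 0.156763 + 0.874339 = 1.031102.
Q̄ = (S_0/π) × [bracket] = (1361/π) × 1.031102 = 446.7 W/m².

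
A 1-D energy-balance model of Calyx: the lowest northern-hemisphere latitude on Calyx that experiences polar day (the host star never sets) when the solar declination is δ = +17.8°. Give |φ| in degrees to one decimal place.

Polar day requires cos H₀ = −tan φ tan δ ≤ −1, i.e. tan φ tan δ ≥ 1.
The boundary is |tan φ| · |tan δ| = 1, so |φ| = 90° − |δ| = 90° − 17.8° = 72.2° in the northern hemisphere.

|φ| = 72.2°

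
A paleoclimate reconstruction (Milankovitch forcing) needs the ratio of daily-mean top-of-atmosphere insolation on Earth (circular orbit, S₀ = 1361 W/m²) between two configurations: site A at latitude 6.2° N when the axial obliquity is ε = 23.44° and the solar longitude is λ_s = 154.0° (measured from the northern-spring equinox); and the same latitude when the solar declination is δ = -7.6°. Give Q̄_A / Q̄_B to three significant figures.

Q̄_A / Q̄_B ≈ 1.05

— Configuration A (φ=+6.2°):
Solar declination: sin δ = sin ε · sin λ_s = sin 23.44° × sin 154.0° = 0.17438, so δ = +10.043°.
cos H₀ = −tan(+6.2°) tan(+10.043°) = -0.0192, H₀ = 1.5900 rad.
Bracket: H₀ sin φ sin δ + cos φ cos δ sin H₀ = 1.5900×0.10800×0.17438 + 0.99415×0.98468×0.99981 = 0.029945 + 0.978734 = 1.008679.
Q̄ = (S₀/π) × [bracket] = (1361/π) × 1.008679 = 436.98 W/m².
— Configuration B (φ=+6.2°):
cos H₀ = −tan(+6.2°) tan(-7.600°) = 0.0145, H₀ = 1.5563 rad.
Bracket: H₀ sin φ sin δ + cos φ cos δ sin H₀ = 1.5563×0.10800×-0.13226 + 0.99415×0.99122×0.99989 = -0.022230 + 0.985313 = 0.963083.
Q̄ = (S₀/π) × [bracket] = (1361/π) × 0.963083 = 417.23 W/m².
Ratio Q̄_A / Q̄_B = 436.98 / 417.23 = 1.047.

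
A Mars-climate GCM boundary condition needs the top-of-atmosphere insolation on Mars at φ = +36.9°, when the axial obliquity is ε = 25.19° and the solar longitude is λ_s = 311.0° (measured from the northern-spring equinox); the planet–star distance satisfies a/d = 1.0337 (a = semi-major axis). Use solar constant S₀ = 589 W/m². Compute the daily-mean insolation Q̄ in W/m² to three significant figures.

Solar declination: sin δ = sin ε · sin λ_s = sin 25.19° × sin 311.0° = -0.32122, so δ = -18.737°.
cos H₀ = −tan(+36.9°) tan(-18.737°) = 0.2547, H₀ = 1.3133 rad.
Bracket: H₀ sin φ sin δ + cos φ cos δ sin H₀ = 1.3133×0.60042×-0.32122 + 0.79968×0.94700×0.96703 = -0.253292 + 0.732329 = 0.479037.
Inverse-square distance factor (a/d)² = 1.0337² = 1.068536.
Q̄ = (S₀/π) × 1.068536 × [bracket] = (589/π) × 1.068536 × 0.479037 = 95.97 W/m².

Q̄ ≈ 96.0 W/m²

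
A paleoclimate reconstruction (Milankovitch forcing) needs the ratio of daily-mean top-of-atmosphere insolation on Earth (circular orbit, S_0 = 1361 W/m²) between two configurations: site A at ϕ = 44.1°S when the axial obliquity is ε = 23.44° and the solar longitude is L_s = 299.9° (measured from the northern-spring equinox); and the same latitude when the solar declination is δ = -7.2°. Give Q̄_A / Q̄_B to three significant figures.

Q̄_A / Q̄_B ≈ 1.28

— Configuration A (ϕ=-44.1°):
Solar declination: sin δ = sin ε · sin L_s = sin 23.44° × sin 299.9° = -0.34484, so δ = -20.172°.
cos h₀ = −tan(-44.1°) tan(-20.172°) = -0.3560, h₀ = 1.9348 rad.
Bracket: h₀ sin ϕ sin δ + cos ϕ cos δ sin h₀ = 1.9348×-0.69591×-0.34484 + 0.71813×0.93866×0.93448 = 0.464309 + 0.629914 = 1.094223.
Q̄ = (S_0/π) × [bracket] = (1361/π) × 1.094223 = 474.04 W/m².
— Configuration B (ϕ=-44.1°):
cos h₀ = −tan(-44.1°) tan(-7.200°) = -0.1224, h₀ = 1.6935 rad.
Bracket: h₀ sin ϕ sin δ + cos ϕ cos δ sin h₀ = 1.6935×-0.69591×-0.12533 + 0.71813×0.99211×0.99248 = 0.147704 + 0.707106 = 0.854810.
Q̄ = (S_0/π) × [bracket] = (1361/π) × 0.854810 = 370.32 W/m².
Ratio Q̄_A / Q̄_B = 474.04 / 370.32 = 1.280.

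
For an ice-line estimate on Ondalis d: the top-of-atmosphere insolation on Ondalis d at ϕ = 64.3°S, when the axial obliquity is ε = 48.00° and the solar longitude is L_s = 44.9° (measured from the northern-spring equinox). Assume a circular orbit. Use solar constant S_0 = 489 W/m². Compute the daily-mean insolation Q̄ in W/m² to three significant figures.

Solar declination: sin δ = sin ε · sin L_s = sin 48.00° × sin 44.9° = 0.52456, so δ = +31.639°.
cos h₀ = −tan(-64.3°) tan(+31.639°) = 1.2802 ≥ 1 ⇒ polar night, h₀ = 0 and Q̄ = 0.

Q̄ ≈ 0.00 W/m²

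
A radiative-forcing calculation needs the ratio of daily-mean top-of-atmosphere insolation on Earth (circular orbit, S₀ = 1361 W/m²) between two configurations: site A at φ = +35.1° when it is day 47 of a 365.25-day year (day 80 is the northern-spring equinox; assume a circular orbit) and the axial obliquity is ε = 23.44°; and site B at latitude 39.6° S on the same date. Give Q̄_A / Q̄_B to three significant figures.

— Configuration A (φ=+35.1°):
Solar longitude: λ_s = 360° × (47 − 80)/365.25 = -32.526°, i.e. -32.526° + 360° = 327.474°.
sin δ = sin 23.44° × sin 327.474° = -0.21388, so δ = -12.350°.
cos H₀ = −tan(+35.1°) tan(-12.350°) = 0.1539, H₀ = 1.4163 rad.
Bracket: H₀ sin φ sin δ + cos φ cos δ sin H₀ = 1.4163×0.57501×-0.21388 + 0.81815×0.97686×0.98809 = -0.174181 + 0.789699 = 0.615518.
Q̄ = (S₀/π) × [bracket] = (1361/π) × 0.615518 = 266.65 W/m².
— Configuration B (φ=-39.6°):
cos H₀ = −tan(-39.6°) tan(-12.350°) = -0.1811, H₀ = 1.7529 rad.
Bracket: H₀ sin φ sin δ + cos φ cos δ sin H₀ = 1.7529×-0.63742×-0.21388 + 0.77051×0.97686×0.98346 = 0.238975 + 0.740231 = 0.979206.
Q̄ = (S₀/π) × [bracket] = (1361/π) × 0.979206 = 424.21 W/m².
Ratio Q̄_A / Q̄_B = 266.65 / 424.21 = 0.6286.

Q̄_A / Q̄_B ≈ 0.629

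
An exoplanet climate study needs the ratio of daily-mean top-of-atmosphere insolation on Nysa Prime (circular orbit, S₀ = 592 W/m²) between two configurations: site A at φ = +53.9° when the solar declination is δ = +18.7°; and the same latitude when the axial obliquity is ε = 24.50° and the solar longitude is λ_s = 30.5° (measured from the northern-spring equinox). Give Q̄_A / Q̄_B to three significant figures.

Q̄_A / Q̄_B ≈ 1.18

— Configuration A (φ=+53.9°):
cos H₀ = −tan(+53.9°) tan(+18.700°) = -0.4642, H₀ = 2.0535 rad.
Bracket: H₀ sin φ sin δ + cos φ cos δ sin H₀ = 2.0535×0.80799×0.32061 + 0.58920×0.94721×0.88574 = 0.531959 + 0.494328 = 1.026287.
Q̄ = (S₀/π) × [bracket] = (592/π) × 1.026287 = 193.39 W/m².
— Configuration B (φ=+53.9°):
Solar declination: sin δ = sin ε · sin λ_s = sin 24.50° × sin 30.5° = 0.21047, so δ = +12.150°.
cos H₀ = −tan(+53.9°) tan(+12.150°) = -0.2952, H₀ = 1.8705 rad.
Bracket: H₀ sin φ sin δ + cos φ cos δ sin H₀ = 1.8705×0.80799×0.21047 + 0.58920×0.97760×0.95542 = 0.318093 + 0.550324 = 0.868417.
Q̄ = (S₀/π) × [bracket] = (592/π) × 0.868417 = 163.64 W/m².
Ratio Q̄_A / Q̄_B = 193.39 / 163.64 = 1.182.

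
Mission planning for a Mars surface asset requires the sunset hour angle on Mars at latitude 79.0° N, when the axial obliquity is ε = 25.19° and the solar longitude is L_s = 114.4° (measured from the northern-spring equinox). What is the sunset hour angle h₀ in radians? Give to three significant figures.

Solar declination: sin δ = sin ε · sin L_s = sin 25.19° × sin 114.4° = 0.38761, so δ = +22.806°.
Sunrise equation: cos h₀ = −tan ϕ · tan δ = -2.1632 ≤ −1, so the Sun never sets (polar day) and h₀ = π.

h₀ = 3.14 rad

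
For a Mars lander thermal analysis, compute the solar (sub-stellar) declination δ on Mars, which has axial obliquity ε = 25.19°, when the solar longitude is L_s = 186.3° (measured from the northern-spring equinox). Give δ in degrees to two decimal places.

sin δ = sin ε · sin L_s = sin 25.19° × sin 186.3° = -0.046705.
δ = arcsin(-0.046705) = -2.68°.

δ = -2.68°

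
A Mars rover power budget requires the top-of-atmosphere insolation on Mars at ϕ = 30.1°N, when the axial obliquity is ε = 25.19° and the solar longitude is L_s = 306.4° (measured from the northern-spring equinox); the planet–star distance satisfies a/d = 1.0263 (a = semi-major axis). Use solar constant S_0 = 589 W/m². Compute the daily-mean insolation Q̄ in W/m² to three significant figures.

Solar declination: sin δ = sin ε · sin L_s = sin 25.19° × sin 306.4° = -0.34258, so δ = -20.034°.
cos h₀ = −tan(+30.1°) tan(-20.034°) = 0.2114, h₀ = 1.3578 rad.
Bracket: h₀ sin ϕ sin δ + cos ϕ cos δ sin h₀ = 1.3578×0.50151×-0.34258 + 0.86515×0.93949×0.97740 = -0.233280 + 0.794430 = 0.561150.
Inverse-square distance factor (a/d)² = 1.0263² = 1.053292.
Q̄ = (S_0/π) × 1.053292 × [bracket] = (589/π) × 1.053292 × 0.561150 = 110.8 W/m².

Q̄ ≈ 111 W/m²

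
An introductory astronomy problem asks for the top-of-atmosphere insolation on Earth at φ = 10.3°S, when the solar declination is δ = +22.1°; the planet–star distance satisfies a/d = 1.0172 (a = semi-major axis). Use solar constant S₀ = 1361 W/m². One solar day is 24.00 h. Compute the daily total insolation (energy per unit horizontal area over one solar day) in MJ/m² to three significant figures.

cos H₀ = −tan(-10.3°) tan(+22.100°) = 0.0738, H₀ = 1.4969 rad.
Bracket: H₀ sin φ sin δ + cos φ cos δ sin H₀ = 1.4969×-0.17880×0.37622 + 0.98389×0.92653×0.99727 = -0.100694 + 0.909115 = 0.808421.
Inverse-square distance factor (a/d)² = 1.0172² = 1.034696.
Q̄ = (S₀/π) × 1.034696 × [bracket] = (1361/π) × 1.034696 × 0.808421 = 362.38 W/m².
Daily total = Q̄ × 24.00 h × 3600 s/h = 362.38 × 24.00 × 3600 / 10⁶ = 31.31 MJ/m².

31.3 MJ/m²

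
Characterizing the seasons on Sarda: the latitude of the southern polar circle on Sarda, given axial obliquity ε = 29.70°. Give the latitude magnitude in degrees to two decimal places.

60.30°

The polar circle is the lowest latitude that experiences at least one full rotation of continuous darkness at the northern-summer solstice; it lies at |φ| = 90° − ε = 90° − 29.70° = 60.30°.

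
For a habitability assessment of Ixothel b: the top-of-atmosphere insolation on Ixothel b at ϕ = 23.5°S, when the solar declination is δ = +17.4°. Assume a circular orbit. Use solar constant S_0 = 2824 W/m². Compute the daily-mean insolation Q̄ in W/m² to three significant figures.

cos h₀ = −tan(-23.5°) tan(+17.400°) = 0.1363, h₀ = 1.4341 rad.
Bracket: h₀ sin ϕ sin δ + cos ϕ cos δ sin h₀ = 1.4341×-0.39875×0.29904 + 0.91706×0.95424×0.99067 = -0.171005 + 0.866931 = 0.695926.
Q̄ = (S_0/π) × [bracket] = (2824/π) × 0.695926 = 625.6 W/m².

Q̄ ≈ 626 W/m²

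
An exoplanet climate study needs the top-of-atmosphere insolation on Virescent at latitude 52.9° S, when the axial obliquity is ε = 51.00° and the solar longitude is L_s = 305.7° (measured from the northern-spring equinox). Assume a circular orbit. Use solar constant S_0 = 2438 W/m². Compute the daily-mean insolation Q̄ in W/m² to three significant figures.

Q̄ ≈ 1.23e+03 W/m²

Solar declination: sin δ = sin ε · sin L_s = sin 51.00° × sin 305.7° = -0.63111, so δ = -39.132°.
cos h₀ = −tan(-52.9°) tan(-39.132°) = -1.0758 ≤ −1 ⇒ polar day, h₀ = π.
Bracket: h₀ sin ϕ sin δ + cos ϕ cos δ sin h₀ = 3.1416×-0.79758×-0.63111 + 0.60321×0.77570×0.00000 = 1.581358 + 0.000000 = 1.581358.
Q̄ = (S_0/π) × [bracket] = (2438/π) × 1.581358 = 1227 W/m².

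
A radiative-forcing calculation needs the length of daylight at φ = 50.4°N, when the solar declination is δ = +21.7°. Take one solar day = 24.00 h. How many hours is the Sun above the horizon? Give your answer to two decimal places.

cos H₀ = −tan φ · tan δ = −tan(+50.4°) × tan(+21.700°) = -0.4810, so H₀ = 2.0726 rad = 118.75°.
Daylight = 2H₀/(2π) × 24.00 h = (2.0726/π) × 24.00 = 15.83 h.

15.83 h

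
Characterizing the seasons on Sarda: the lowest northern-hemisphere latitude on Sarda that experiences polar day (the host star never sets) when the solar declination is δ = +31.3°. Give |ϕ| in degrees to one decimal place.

Polar day requires cos h₀ = −tan ϕ tan δ ≤ −1, i.e. tan ϕ tan δ ≥ 1.
The boundary is |tan ϕ| · |tan δ| = 1, so |ϕ| = 90° − |δ| = 90° − 31.3° = 58.7° in the northern hemisphere.

|ϕ| = 58.7°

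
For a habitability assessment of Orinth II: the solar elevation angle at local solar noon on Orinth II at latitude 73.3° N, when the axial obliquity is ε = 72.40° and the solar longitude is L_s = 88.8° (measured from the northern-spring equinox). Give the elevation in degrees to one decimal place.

89.1°

Solar declination: sin δ = sin ε · sin L_s = sin 72.40° × sin 88.8° = 0.95298, so δ = +72.360°.
At local noon the hour angle is zero, so the zenith angle equals |ϕ − δ| = |+73.3° − (+72.360°)| = 0.940°.
Elevation = 90° − 0.940° = 89.1°.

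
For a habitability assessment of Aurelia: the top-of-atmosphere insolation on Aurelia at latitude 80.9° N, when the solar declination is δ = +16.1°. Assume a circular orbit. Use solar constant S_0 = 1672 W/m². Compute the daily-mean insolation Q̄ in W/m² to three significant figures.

Q̄ ≈ 458 W/m²

cos h₀ = −tan(+80.9°) tan(+16.100°) = -1.8020 ≤ −1 ⇒ polar day, h₀ = π.
Bracket: h₀ sin ϕ sin δ + cos ϕ cos δ sin h₀ = 3.1416×0.98741×0.27731 + 0.15816×0.96078×0.00000 = 0.860229 + 0.000000 = 0.860229.
Q̄ = (S_0/π) × [bracket] = (1672/π) × 0.860229 = 457.8 W/m².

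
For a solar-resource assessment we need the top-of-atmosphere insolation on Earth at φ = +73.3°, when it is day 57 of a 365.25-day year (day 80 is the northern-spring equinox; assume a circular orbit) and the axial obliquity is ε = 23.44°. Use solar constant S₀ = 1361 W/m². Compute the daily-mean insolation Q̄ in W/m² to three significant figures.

Solar longitude: λ_s = 360° × (57 − 80)/365.25 = -22.669°, i.e. -22.669° + 360° = 337.331°.
sin δ = sin 23.44° × sin 337.331° = -0.15331, so δ = -8.819°.
cos H₀ = −tan(+73.3°) tan(-8.819°) = 0.5171, H₀ = 1.0273 rad.
Bracket: H₀ sin φ sin δ + cos φ cos δ sin H₀ = 1.0273×0.95782×-0.15331 + 0.28736×0.98818×0.85591 = -0.150852 + 0.243047 = 0.092195.
Q̄ = (S₀/π) × [bracket] = (1361/π) × 0.092195 = 39.94 W/m².

Q̄ ≈ 39.9 W/m²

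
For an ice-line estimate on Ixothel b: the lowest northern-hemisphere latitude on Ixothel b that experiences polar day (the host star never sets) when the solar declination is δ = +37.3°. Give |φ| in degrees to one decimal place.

Polar day requires cos H₀ = −tan φ tan δ ≤ −1, i.e. tan φ tan δ ≥ 1.
The boundary is |tan φ| · |tan δ| = 1, so |φ| = 90° − |δ| = 90° − 37.3° = 52.7° in the northern hemisphere.

|φ| = 52.7°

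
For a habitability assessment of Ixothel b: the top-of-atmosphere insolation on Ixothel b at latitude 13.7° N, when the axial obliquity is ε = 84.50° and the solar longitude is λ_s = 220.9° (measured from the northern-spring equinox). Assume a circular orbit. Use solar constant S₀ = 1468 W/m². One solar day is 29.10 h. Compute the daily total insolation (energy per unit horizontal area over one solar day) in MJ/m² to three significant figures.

25.0 MJ/m²

Solar declination: sin δ = sin ε · sin λ_s = sin 84.50° × sin 220.9° = -0.65173, so δ = -40.672°.
cos H₀ = −tan(+13.7°) tan(-40.672°) = 0.2095, H₀ = 1.3598 rad.
Bracket: H₀ sin φ sin δ + cos φ cos δ sin H₀ = 1.3598×0.23684×-0.65173 + 0.97155×0.75845×0.97781 = -0.209893 + 0.720521 = 0.510628.
Q̄ = (S₀/π) × [bracket] = (1468/π) × 0.510628 = 238.61 W/m².
Daily total = Q̄ × 29.10 h × 3600 s/h = 238.61 × 29.10 × 3600 / 10⁶ = 25.00 MJ/m².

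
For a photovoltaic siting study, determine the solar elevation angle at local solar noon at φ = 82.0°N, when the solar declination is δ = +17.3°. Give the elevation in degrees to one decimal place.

At local noon the hour angle is zero, so the zenith angle equals |φ − δ| = |+82.0° − (+17.300°)| = 64.700°.
Elevation = 90° − 64.700° = 25.3°.

25.3°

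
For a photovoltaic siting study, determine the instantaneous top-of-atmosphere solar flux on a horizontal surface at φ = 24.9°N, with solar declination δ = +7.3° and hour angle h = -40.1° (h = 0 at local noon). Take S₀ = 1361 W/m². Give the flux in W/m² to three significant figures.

cos θ_z = sin φ sin δ + cos φ cos δ cos h = 0.053499 + 0.688194 = 0.741693.
Flux = S₀ · cos θ_z = 1361 × 0.741693 = 1009 W/m².

1.01e+03 W/m²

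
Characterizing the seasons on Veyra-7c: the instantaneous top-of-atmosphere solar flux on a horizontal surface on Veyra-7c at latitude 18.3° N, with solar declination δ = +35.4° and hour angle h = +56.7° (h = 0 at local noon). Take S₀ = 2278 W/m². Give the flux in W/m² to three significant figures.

cos θ_z = sin φ sin δ + cos φ cos δ cos h = 0.181890 + 0.424890 = 0.606780.
Flux = S₀ · cos θ_z = 2278 × 0.606780 = 1382 W/m².

1.38e+03 W/m²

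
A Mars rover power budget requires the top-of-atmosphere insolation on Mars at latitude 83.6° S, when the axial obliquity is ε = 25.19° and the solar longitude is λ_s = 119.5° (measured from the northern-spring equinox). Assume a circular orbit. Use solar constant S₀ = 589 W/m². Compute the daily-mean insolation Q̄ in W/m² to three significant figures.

Solar declination: sin δ = sin ε · sin λ_s = sin 25.19° × sin 119.5° = 0.37044, so δ = +21.743°.
cos H₀ = −tan(-83.6°) tan(+21.743°) = 3.5555 ≥ 1 ⇒ polar night, H₀ = 0 and Q̄ = 0.

Q̄ ≈ 0.00 W/m²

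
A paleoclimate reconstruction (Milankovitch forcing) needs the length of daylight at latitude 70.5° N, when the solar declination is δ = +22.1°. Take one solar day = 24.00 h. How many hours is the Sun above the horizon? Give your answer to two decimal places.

Sunrise equation: cos h₀ = −tan ϕ · tan δ = -1.1467 ≤ −1, so the Sun never sets (polar day) and h₀ = π.
Daylight = 2h₀/(2π) × 24.00 h = (3.1416/π) × 24.00 = 24.00 h.

24.00 h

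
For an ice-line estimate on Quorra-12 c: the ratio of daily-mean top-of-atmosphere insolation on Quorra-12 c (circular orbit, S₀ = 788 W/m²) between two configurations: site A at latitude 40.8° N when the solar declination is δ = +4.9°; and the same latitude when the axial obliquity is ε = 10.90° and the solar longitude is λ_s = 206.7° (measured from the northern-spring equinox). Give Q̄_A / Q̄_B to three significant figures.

Q̄_A / Q̄_B ≈ 1.26

— Configuration A (φ=+40.8°):
cos H₀ = −tan(+40.8°) tan(+4.900°) = -0.0740, H₀ = 1.6449 rad.
Bracket: H₀ sin φ sin δ + cos φ cos δ sin H₀ = 1.6449×0.65342×0.08542 + 0.75700×0.99635×0.99726 = 0.091810 + 0.752170 = 0.843980.
Q̄ = (S₀/π) × [bracket] = (788/π) × 0.843980 = 211.69 W/m².
— Configuration B (φ=+40.8°):
Solar declination: sin δ = sin ε · sin λ_s = sin 10.90° × sin 206.7° = -0.08496, so δ = -4.874°.
cos H₀ = −tan(+40.8°) tan(-4.874°) = 0.0736, H₀ = 1.4971 rad.
Bracket: H₀ sin φ sin δ + cos φ cos δ sin H₀ = 1.4971×0.65342×-0.08496 + 0.75700×0.99638×0.99729 = -0.083111 + 0.752216 = 0.669105.
Q̄ = (S₀/π) × [bracket] = (788/π) × 0.669105 = 167.83 W/m².
Ratio Q̄_A / Q̄_B = 211.69 / 167.83 = 1.261.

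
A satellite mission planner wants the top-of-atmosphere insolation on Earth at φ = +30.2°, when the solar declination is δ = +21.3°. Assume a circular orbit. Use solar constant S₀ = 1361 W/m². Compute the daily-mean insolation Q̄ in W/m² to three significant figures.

cos H₀ = −tan(+30.2°) tan(+21.300°) = -0.2269, H₀ = 1.7997 rad.
Bracket: H₀ sin φ sin δ + cos φ cos δ sin H₀ = 1.7997×0.50302×0.36325 + 0.86427×0.93169×0.97391 = 0.328845 + 0.784223 = 1.113068.
Q̄ = (S₀/π) × [bracket] = (1361/π) × 1.113068 = 482.2 W/m².

Q̄ ≈ 482 W/m²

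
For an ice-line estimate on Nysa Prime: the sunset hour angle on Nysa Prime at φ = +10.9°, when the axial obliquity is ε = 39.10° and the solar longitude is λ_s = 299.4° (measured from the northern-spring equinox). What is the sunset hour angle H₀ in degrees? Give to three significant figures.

Solar declination: sin δ = sin ε · sin λ_s = sin 39.10° × sin 299.4° = -0.54945, so δ = -33.330°.
cos H₀ = −tan φ · tan δ = −tan(+10.9°) × tan(-33.330°) = 0.1266, so H₀ = 1.4438 rad = 82.72°.

H₀ = 82.7°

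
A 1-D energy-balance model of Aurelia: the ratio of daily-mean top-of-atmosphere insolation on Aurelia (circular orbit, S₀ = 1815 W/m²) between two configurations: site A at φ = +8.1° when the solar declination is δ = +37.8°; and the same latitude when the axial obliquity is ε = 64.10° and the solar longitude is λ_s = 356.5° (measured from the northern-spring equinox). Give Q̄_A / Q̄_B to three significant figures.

Q̄_A / Q̄_B ≈ 0.945

— Configuration A (φ=+8.1°):
cos H₀ = −tan(+8.1°) tan(+37.800°) = -0.1104, H₀ = 1.6814 rad.
Bracket: H₀ sin φ sin δ + cos φ cos δ sin H₀ = 1.6814×0.14090×0.61291 + 0.99002×0.79016×0.99389 = 0.145204 + 0.777495 = 0.922699.
Q̄ = (S₀/π) × [bracket] = (1815/π) × 0.922699 = 533.07 W/m².
— Configuration B (φ=+8.1°):
Solar declination: sin δ = sin ε · sin λ_s = sin 64.10° × sin 356.5° = -0.05492, so δ = -3.148°.
cos H₀ = −tan(+8.1°) tan(-3.148°) = 0.0078, H₀ = 1.5630 rad.
Bracket: H₀ sin φ sin δ + cos φ cos δ sin H₀ = 1.5630×0.14090×-0.05492 + 0.99002×0.99849×0.99997 = -0.012095 + 0.988495 = 0.976400.
Q̄ = (S₀/π) × [bracket] = (1815/π) × 0.976400 = 564.10 W/m².
Ratio Q̄_A / Q̄_B = 533.07 / 564.10 = 0.9450.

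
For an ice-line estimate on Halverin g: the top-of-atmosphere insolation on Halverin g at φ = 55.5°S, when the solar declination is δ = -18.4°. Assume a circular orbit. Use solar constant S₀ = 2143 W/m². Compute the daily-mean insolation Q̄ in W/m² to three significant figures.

cos H₀ = −tan(-55.5°) tan(-18.400°) = -0.4840, H₀ = 2.0760 rad.
Bracket: H₀ sin φ sin δ + cos φ cos δ sin H₀ = 2.0760×-0.82413×-0.31565 + 0.56641×0.94888×0.87506 = 0.540044 + 0.470305 = 1.010349.
Q̄ = (S₀/π) × [bracket] = (2143/π) × 1.010349 = 689.2 W/m².

Q̄ ≈ 689 W/m²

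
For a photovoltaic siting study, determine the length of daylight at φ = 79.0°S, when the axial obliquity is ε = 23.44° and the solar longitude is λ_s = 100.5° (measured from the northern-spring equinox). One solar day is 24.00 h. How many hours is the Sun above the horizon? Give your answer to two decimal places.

0.00 h

Solar declination: sin δ = sin ε · sin λ_s = sin 23.44° × sin 100.5° = 0.39113, so δ = +23.025°.
cos H₀ = −tan φ · tan δ = 2.1863 ≥ 1, so the Sun never rises (polar night) and H₀ = 0.
Daylight = 2H₀/(2π) × 24.00 h = (0.0000/π) × 24.00 = 0.00 h.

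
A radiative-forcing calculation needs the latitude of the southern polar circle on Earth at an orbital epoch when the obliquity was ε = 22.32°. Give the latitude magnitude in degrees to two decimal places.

The polar circle is the lowest latitude that experiences at least one full rotation of continuous darkness at the northern-summer solstice; it lies at |ϕ| = 90° − ε = 90° − 22.32° = 67.68°.

67.68°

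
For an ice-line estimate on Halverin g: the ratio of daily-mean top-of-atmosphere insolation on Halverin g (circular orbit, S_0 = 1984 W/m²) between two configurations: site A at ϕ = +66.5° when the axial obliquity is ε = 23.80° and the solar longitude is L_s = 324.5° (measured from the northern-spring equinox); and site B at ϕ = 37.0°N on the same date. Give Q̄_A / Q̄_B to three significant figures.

Q̄_A / Q̄_B ≈ 0.196

— Configuration A (ϕ=+66.5°):
Solar declination: sin δ = sin ε · sin L_s = sin 23.80° × sin 324.5° = -0.23434, so δ = -13.553°.
cos h₀ = −tan(+66.5°) tan(-13.553°) = 0.5544, h₀ = 0.9832 rad.
Bracket: h₀ sin ϕ sin δ + cos ϕ cos δ sin h₀ = 0.9832×0.91706×-0.23434 + 0.39875×0.97215×0.83226 = -0.211293 + 0.322621 = 0.111328.
Q̄ = (S_0/π) × [bracket] = (1984/π) × 0.111328 = 70.307 W/m².
— Configuration B (ϕ=+37.0°):
cos h₀ = −tan(+37.0°) tan(-13.553°) = 0.1816, h₀ = 1.3881 rad.
Bracket: h₀ sin ϕ sin δ + cos ϕ cos δ sin h₀ = 1.3881×0.60182×-0.23434 + 0.79864×0.97215×0.98336 = -0.195764 + 0.763479 = 0.567715.
Q̄ = (S_0/π) × [bracket] = (1984/π) × 0.567715 = 358.53 W/m².
Ratio Q̄_A / Q̄_B = 70.307 / 358.53 = 0.1961.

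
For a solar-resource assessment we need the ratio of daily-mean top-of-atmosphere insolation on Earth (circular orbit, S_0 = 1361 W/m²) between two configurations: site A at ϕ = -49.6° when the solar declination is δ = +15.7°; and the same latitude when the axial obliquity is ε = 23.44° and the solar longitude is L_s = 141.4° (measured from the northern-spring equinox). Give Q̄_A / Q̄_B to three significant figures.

— Configuration A (ϕ=-49.6°):
cos h₀ = −tan(-49.6°) tan(+15.700°) = 0.3303, h₀ = 1.2342 rad.
Bracket: h₀ sin ϕ sin δ + cos ϕ cos δ sin h₀ = 1.2342×-0.76154×0.27060 + 0.64812×0.96269×0.94388 = -0.254335 + 0.588923 = 0.334588.
Q̄ = (S_0/π) × [bracket] = (1361/π) × 0.334588 = 144.95 W/m².
— Configuration B (ϕ=-49.6°):
Solar declination: sin δ = sin ε · sin L_s = sin 23.44° × sin 141.4° = 0.24817, so δ = +14.369°.
cos h₀ = −tan(-49.6°) tan(+14.369°) = 0.3010, h₀ = 1.2650 rad.
Bracket: h₀ sin ϕ sin δ + cos ϕ cos δ sin h₀ = 1.2650×-0.76154×0.24817 + 0.64812×0.96872×0.95362 = -0.239074 + 0.598727 = 0.359653.
Q̄ = (S_0/π) × [bracket] = (1361/π) × 0.359653 = 155.81 W/m².
Ratio Q̄_A / Q̄_B = 144.95 / 155.81 = 0.9303.

Q̄_A / Q̄_B ≈ 0.930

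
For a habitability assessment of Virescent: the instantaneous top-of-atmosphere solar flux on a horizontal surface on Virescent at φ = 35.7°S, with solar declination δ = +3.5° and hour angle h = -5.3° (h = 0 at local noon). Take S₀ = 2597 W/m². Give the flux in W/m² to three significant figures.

cos θ_z = sin φ sin δ + cos φ cos δ cos h = -0.035624 + 0.807103 = 0.771479.
Flux = S₀ · cos θ_z = 2597 × 0.771479 = 2004 W/m².

2.00e+03 W/m²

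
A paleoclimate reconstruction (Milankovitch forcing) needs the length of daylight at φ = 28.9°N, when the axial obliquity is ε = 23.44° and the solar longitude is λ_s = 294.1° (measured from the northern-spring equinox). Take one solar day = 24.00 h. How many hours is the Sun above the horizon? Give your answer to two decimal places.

Solar declination: sin δ = sin ε · sin λ_s = sin 23.44° × sin 294.1° = -0.36311, so δ = -21.292°.
cos H₀ = −tan φ · tan δ = −tan(+28.9°) × tan(-21.292°) = 0.2151, so H₀ = 1.3540 rad = 77.58°.
Daylight = 2H₀/(2π) × 24.00 h = (1.3540/π) × 24.00 = 10.34 h.

10.34 h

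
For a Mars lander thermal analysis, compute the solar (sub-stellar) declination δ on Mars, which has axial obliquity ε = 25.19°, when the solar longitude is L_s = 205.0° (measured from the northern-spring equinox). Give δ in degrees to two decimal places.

sin δ = sin ε · sin L_s = sin 25.19° × sin 205.0° = -0.179875.
δ = arcsin(-0.179875) = -10.36°.

δ = -10.36°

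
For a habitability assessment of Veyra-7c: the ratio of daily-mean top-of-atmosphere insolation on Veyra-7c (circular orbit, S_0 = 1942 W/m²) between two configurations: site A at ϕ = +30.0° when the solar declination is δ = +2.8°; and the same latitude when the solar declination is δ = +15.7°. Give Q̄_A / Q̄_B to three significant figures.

— Configuration A (ϕ=+30.0°):
cos h₀ = −tan(+30.0°) tan(+2.800°) = -0.0282, h₀ = 1.5990 rad.
Bracket: h₀ sin ϕ sin δ + cos ϕ cos δ sin h₀ = 1.5990×0.50000×0.04885 + 0.86603×0.99881×0.99960 = 0.039056 + 0.864653 = 0.903709.
Q̄ = (S_0/π) × [bracket] = (1942/π) × 0.903709 = 558.63 W/m².
— Configuration B (ϕ=+30.0°):
cos h₀ = −tan(+30.0°) tan(+15.700°) = -0.1623, h₀ = 1.7338 rad.
Bracket: h₀ sin ϕ sin δ + cos ϕ cos δ sin h₀ = 1.7338×0.50000×0.27060 + 0.86603×0.96269×0.98674 = 0.234583 + 0.822663 = 1.057246.
Q̄ = (S_0/π) × [bracket] = (1942/π) × 1.057246 = 653.54 W/m².
Ratio Q̄_A / Q̄_B = 558.63 / 653.54 = 0.8548.

Q̄_A / Q̄_B ≈ 0.855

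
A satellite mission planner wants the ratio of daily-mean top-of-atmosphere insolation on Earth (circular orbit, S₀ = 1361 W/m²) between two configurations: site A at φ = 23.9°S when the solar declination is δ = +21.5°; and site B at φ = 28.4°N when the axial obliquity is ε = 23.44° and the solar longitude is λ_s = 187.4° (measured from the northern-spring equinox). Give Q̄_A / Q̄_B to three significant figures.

Q̄_A / Q̄_B ≈ 0.750

— Configuration A (φ=-23.9°):
cos H₀ = −tan(-23.9°) tan(+21.500°) = 0.1746, H₀ = 1.3953 rad.
Bracket: H₀ sin φ sin δ + cos φ cos δ sin H₀ = 1.3953×-0.40514×0.36650 + 0.91425×0.93042×0.98465 = -0.207179 + 0.837579 = 0.630400.
Q̄ = (S₀/π) × [bracket] = (1361/π) × 0.630400 = 273.10 W/m².
— Configuration B (φ=+28.4°):
Solar declination: sin δ = sin ε · sin λ_s = sin 23.44° × sin 187.4° = -0.05123, so δ = -2.937°.
cos H₀ = −tan(+28.4°) tan(-2.937°) = 0.0277, H₀ = 1.5431 rad.
Bracket: H₀ sin φ sin δ + cos φ cos δ sin H₀ = 1.5431×0.47562×-0.05123 + 0.87965×0.99869×0.99962 = -0.037599 + 0.878164 = 0.840565.
Q̄ = (S₀/π) × [bracket] = (1361/π) × 0.840565 = 364.15 W/m².
Ratio Q̄_A / Q̄_B = 273.10 / 364.15 = 0.7500.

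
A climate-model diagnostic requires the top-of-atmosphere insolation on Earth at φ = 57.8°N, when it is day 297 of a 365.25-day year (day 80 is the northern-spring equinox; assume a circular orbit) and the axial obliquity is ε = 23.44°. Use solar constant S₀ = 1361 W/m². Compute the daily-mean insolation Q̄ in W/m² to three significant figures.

Q̄ ≈ 112 W/m²

Solar longitude: λ_s = 360° × (297 − 80)/365.25 = 213.881°.
sin δ = sin 23.44° × sin 213.881° = -0.22175, so δ = -12.812°.
cos H₀ = −tan(+57.8°) tan(-12.812°) = 0.3611, H₀ = 1.2013 rad.
Bracket: H₀ sin φ sin δ + cos φ cos δ sin H₀ = 1.2013×0.84619×-0.22175 + 0.53288×0.97510×0.93251 = -0.225415 + 0.484543 = 0.259128.
Q̄ = (S₀/π) × [bracket] = (1361/π) × 0.259128 = 112.3 W/m².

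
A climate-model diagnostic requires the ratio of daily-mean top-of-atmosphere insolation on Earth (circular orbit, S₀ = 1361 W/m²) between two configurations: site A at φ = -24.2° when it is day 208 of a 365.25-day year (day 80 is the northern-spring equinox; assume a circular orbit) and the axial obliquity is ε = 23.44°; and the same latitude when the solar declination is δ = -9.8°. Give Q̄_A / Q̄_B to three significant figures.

— Configuration A (φ=-24.2°):
Solar longitude: λ_s = 360° × (208 − 80)/365.25 = 126.160°.
sin δ = sin 23.44° × sin 126.160° = 0.32116, so δ = +18.733°.
cos H₀ = −tan(-24.2°) tan(+18.733°) = 0.1524, H₀ = 1.4178 rad.
Bracket: H₀ sin φ sin δ + cos φ cos δ sin H₀ = 1.4178×-0.40992×0.32116 + 0.91212×0.94702×0.98832 = -0.186653 + 0.853707 = 0.667054.
Q̄ = (S₀/π) × [bracket] = (1361/π) × 0.667054 = 288.98 W/m².
— Configuration B (φ=-24.2°):
cos H₀ = −tan(-24.2°) tan(-9.800°) = -0.0776, H₀ = 1.6485 rad.
Bracket: H₀ sin φ sin δ + cos φ cos δ sin H₀ = 1.6485×-0.40992×-0.17021 + 0.91212×0.98541×0.99698 = 0.115020 + 0.896098 = 1.011118.
Q̄ = (S₀/π) × [bracket] = (1361/π) × 1.011118 = 438.04 W/m².
Ratio Q̄_A / Q̄_B = 288.98 / 438.04 = 0.6597.

Q̄_A / Q̄_B ≈ 0.660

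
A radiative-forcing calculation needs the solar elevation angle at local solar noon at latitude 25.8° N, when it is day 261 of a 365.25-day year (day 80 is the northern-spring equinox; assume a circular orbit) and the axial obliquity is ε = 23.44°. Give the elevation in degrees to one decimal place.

64.8°

Solar longitude: λ_s = 360° × (261 − 80)/365.25 = 178.398°.
sin δ = sin 23.44° × sin 178.398° = 0.01112, so δ = +0.637°.
At local noon the hour angle is zero, so the zenith angle equals |φ − δ| = |+25.8° − (+0.637°)| = 25.163°.
Elevation = 90° − 25.163° = 64.8°.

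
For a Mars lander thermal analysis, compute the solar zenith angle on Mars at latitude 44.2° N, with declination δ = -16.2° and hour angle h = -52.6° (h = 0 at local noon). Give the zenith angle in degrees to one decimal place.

θ_z = 77.1°

cos θ_z = sin φ sin δ + cos φ cos δ cos h = -0.194503 + 0.418145 = 0.223642.
θ_z = arccos(0.223642) = 77.1°.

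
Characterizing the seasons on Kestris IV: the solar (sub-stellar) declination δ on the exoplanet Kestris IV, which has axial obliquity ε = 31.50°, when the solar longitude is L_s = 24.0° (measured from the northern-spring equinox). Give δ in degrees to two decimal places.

δ = +12.27°

sin δ = sin ε · sin L_s = sin 31.50° × sin 24.0° = 0.212519.
δ = arcsin(0.212519) = +12.27°.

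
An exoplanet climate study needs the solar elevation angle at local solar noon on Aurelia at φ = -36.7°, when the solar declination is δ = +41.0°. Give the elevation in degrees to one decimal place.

12.3°

At local noon the hour angle is zero, so the zenith angle equals |φ − δ| = |-36.7° − (+41.000°)| = 77.700°.
Elevation = 90° − 77.700° = 12.3°.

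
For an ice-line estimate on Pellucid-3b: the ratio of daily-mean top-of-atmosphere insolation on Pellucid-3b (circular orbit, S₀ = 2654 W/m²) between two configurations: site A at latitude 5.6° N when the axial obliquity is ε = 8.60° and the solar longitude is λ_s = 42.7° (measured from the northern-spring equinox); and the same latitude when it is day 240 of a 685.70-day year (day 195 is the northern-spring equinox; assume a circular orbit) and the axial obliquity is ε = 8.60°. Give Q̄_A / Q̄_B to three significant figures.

Q̄_A / Q̄_B ≈ 1.00

— Configuration A (φ=+5.6°):
Solar declination: sin δ = sin ε · sin λ_s = sin 8.60° × sin 42.7° = 0.10141, so δ = +5.820°.
cos H₀ = −tan(+5.6°) tan(+5.820°) = -0.0100, H₀ = 1.5808 rad.
Bracket: H₀ sin φ sin δ + cos φ cos δ sin H₀ = 1.5808×0.09758×0.10141 + 0.99523×0.99484×0.99995 = 0.015643 + 0.990045 = 1.005688.
Q̄ = (S₀/π) × [bracket] = (2654/π) × 1.005688 = 849.60 W/m².
— Configuration B (φ=+5.6°):
Solar longitude: λ_s = 360° × (240 − 195)/685.70 = 23.625°.
sin δ = sin 8.60° × sin 23.625° = 0.05993, so δ = +3.436°.
cos H₀ = −tan(+5.6°) tan(+3.436°) = -0.0059, H₀ = 1.5767 rad.
Bracket: H₀ sin φ sin δ + cos φ cos δ sin H₀ = 1.5767×0.09758×0.05993 + 0.99523×0.99820×0.99998 = 0.009220 + 0.993419 = 1.002639.
Q̄ = (S₀/π) × [bracket] = (2654/π) × 1.002639 = 847.02 W/m².
Ratio Q̄_A / Q̄_B = 849.60 / 847.02 = 1.003.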